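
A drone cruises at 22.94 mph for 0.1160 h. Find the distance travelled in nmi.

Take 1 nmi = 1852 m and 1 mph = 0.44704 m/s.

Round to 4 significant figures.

22.94 mph × 0.44704 → 10.2551 m/s
0.1160 h × 3600 → 417.6 s
d = v × t = 10.2551 m/s × 417.6 s = 4282.53 m
4282.53 m ÷ (1852 m/nmi) = 2.31238 nmi

2.312 nmi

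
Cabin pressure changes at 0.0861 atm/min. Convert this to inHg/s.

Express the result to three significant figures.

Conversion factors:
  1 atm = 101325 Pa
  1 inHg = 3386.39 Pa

0.0429 inHg/s

0.0861 atm/min × 101325 Pa/atm ÷ 60 s/min = 145.401 Pa/s
145.401 Pa/s ÷ 3386.39 Pa/inHg = 0.0429369 inHg/s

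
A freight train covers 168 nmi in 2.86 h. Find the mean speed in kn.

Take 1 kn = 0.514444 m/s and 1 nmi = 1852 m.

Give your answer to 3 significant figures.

58.7 kn

168 nmi × 1852 = 311136 m
2.86 h × 3600 = 10296 s
v = d / t = 311136 m / 10296 s = 30.2191 m/s
30.2191 m/s ÷ (0.514444 m/s/kn) = 58.7413 kn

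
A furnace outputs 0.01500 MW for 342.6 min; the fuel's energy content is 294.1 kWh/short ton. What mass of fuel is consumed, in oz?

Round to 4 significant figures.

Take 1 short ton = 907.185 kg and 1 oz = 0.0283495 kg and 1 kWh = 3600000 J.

9319 oz

0.01500 MW → 15000 W
342.6 min → 20556 s
E = P × t = 15000 × 20556 = 3.0834×10⁸ J
294.1 kWh/short ton → 1.16708×10⁶ J/kg
m = E / e_s = 3.0834×10⁸ / 1.16708×10⁶ = 264.198 kg
In oz: 264.198 / 0.0283495 = 9319.32 oz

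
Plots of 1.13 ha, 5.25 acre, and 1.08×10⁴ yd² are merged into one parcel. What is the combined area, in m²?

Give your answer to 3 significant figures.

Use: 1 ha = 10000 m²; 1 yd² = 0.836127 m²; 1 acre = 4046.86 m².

1.13 ha × 10000 = 11300 m²
5.25 acre × 4046.86 = 21246 m²
1.08×10⁴ yd² × 0.836127 = 9030.17 m²
Sum: 11300 + 21246 + 9030.17 = 41576.2 m²

4.16×10⁴ m²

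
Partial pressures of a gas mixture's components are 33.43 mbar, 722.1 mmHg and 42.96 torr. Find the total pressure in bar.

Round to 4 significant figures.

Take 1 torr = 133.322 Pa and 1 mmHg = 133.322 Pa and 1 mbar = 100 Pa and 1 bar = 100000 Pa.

33.43 mbar × 100 = 3343 Pa
722.1 mmHg × 133.322 = 96271.8 Pa
42.96 torr × 133.322 = 5727.51 Pa
Combined: 3343 + 96271.8 + 5727.51 = 105342 Pa
In bar: 105342 / 100000 = 1.05342 bar

1.053 bar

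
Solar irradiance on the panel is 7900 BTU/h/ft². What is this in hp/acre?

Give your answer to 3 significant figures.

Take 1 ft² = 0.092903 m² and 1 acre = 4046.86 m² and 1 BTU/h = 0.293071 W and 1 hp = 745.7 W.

7900 BTU/h/ft² × 0.293071 W/BTU/h ÷ 0.092903 m²/ft² = 24921.3 W/m²
24921.3 W/m² ÷ 745.7 W/hp × 4046.86 m²/acre = 135246 hp/acre

1.35×10⁵ hp/acre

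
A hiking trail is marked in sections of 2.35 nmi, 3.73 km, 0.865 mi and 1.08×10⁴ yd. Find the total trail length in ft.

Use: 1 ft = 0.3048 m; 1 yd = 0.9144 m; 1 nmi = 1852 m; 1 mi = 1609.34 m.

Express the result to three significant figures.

6.35×10⁴ ft

2.35 nmi × 1852 → 4352.2 m
3.73 km × 1000 → 3730 m
0.865 mi × 1609.34 → 1392.08 m
1.08×10⁴ yd × 0.9144 → 9875.52 m
Combined: 4352.2 + 3730 + 1392.08 + 9875.52 = 19349.8 m
In ft: 19349.8 / 0.3048 = 63483.6 ft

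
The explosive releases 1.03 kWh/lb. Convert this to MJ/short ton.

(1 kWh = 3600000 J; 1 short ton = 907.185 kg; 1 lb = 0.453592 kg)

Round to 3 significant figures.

1.03 kWh/lb × 3600000 J/kWh ÷ 0.453592 kg/lb = 8.17475×10⁶ J/kg
8.17475×10⁶ J/kg ÷ 1000000 J/MJ × 907.185 kg/short ton = 7416.01 MJ/short ton

7420 MJ/short ton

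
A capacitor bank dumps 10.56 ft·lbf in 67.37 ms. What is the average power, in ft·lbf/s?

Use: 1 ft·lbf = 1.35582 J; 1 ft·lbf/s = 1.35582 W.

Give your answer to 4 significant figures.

10.56 ft·lbf × 1.35582 = 14.3175 J
67.37 ms × 0.001 = 0.06737 s
P = E / t = 14.3175 J / 0.06737 s = 212.52 W
212.52 W ÷ (1.35582 W/ft·lbf/s) = 156.746 ft·lbf/s

156.7 ft·lbf/s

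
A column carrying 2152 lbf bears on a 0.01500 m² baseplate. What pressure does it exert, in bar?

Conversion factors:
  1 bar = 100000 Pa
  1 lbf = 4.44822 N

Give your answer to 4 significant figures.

6.382 bar

2152 lbf × 4.44822 → 9572.57 N
P = F / A = 9572.57 N / 0.015 m² = 638171 Pa
638171 Pa ÷ (100000 Pa/bar) = 6.38171 bar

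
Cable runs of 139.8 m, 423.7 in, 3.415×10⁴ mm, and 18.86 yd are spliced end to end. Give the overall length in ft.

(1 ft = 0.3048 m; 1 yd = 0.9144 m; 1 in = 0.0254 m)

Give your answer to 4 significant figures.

662.6 ft

139.8 m (already m)
423.7 in × 0.0254 = 10.762 m
3.415×10⁴ mm × 0.001 = 34.15 m
18.86 yd × 0.9144 = 17.2456 m
Sum: 139.8 + 10.762 + 34.15 + 17.2456 = 201.958 m
In ft: 201.958 / 0.3048 = 662.592 ft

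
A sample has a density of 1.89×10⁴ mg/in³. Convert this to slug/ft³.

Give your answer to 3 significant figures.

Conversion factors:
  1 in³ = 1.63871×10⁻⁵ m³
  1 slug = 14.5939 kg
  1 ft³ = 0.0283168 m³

1.89×10⁴ mg/in³ × 10⁻⁶ kg/mg ÷ 1.63871×10⁻⁵ m³/in³ = 1153.35 kg/m³
1153.35 kg/m³ ÷ 14.5939 kg/slug × 0.0283168 m³/ft³ = 2.23787 slug/ft³

2.24 slug/ft³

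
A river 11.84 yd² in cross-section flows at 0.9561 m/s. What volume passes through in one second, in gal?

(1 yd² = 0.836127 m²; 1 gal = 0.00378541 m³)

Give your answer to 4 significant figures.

2500 gal

11.84 yd² × 0.836127 → 9.89974 m²
V = v × A × t = 0.9561 m/s × 9.89974 m² × 1 s = 9.46514 m³
9.46514 m³ ÷ (0.00378541 m³/gal) = 2500.43 gal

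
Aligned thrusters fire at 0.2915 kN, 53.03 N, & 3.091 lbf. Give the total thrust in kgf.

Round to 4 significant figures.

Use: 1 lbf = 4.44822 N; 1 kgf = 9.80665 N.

36.53 kgf

0.2915 kN × 1000 → 291.5 N
53.03 N (already N)
3.091 lbf × 4.44822 → 13.7494 N
Combined: 291.5 + 53.03 + 13.7494 = 358.279 N
In kgf: 358.279 / 9.80665 = 36.5343 kgf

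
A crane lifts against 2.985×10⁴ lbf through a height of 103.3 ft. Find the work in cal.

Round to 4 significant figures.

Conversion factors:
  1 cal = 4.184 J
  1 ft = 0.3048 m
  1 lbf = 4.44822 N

9.992×10⁵ cal

2.985×10⁴ lbf × 4.44822 = 132779 N
103.3 ft × 0.3048 = 31.4858 m
W = F × d = 132779 N × 31.4858 m = 4.18065×10⁶ J
4.18065×10⁶ J ÷ (4.184 J/cal) = 999199 cal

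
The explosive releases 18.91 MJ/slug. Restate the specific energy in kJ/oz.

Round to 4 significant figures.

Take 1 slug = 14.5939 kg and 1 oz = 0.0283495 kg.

18.91 MJ/slug × 1000000 J/MJ ÷ 14.5939 kg/slug = 1.29575×10⁶ J/kg
1.29575×10⁶ J/kg ÷ 1000 J/kJ × 0.0283495 kg/oz = 36.7339 kJ/oz

36.73 kJ/oz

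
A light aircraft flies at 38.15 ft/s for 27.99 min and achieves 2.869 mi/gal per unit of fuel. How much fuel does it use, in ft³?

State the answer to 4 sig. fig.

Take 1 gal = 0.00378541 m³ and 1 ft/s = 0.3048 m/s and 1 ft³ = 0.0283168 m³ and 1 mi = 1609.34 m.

0.5654 ft³

38.15 ft/s → 11.6281 m/s
27.99 min → 1679.4 s
d = v × t = 11.6281 × 1679.4 = 19528.2 m
2.869 mi/gal → 1.21973×10⁶ m/m³
V = d / (distance per unit fuel) = 19528.2 / 1.21973×10⁶ = 0.0160103 m³
In ft³: 0.0160103 / 0.0283168 = 0.565399 ft³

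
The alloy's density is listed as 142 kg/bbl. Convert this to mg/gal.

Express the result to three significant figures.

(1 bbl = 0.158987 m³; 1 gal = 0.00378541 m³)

142 kg/bbl ÷ 0.158987 m³/bbl = 893.155 kg/m³
893.155 kg/m³ ÷ 10⁻⁶ kg/mg × 0.00378541 m³/gal = 3.38096×10⁶ mg/gal

3.38×10⁶ mg/gal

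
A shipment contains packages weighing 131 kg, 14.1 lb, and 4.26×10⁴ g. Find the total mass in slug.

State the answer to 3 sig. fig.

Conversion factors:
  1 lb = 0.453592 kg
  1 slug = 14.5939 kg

12.3 slug

131 kg (already kg)
14.1 lb × 0.453592 → 6.39565 kg
4.26×10⁴ g × 0.001 → 42.6 kg
Combined: 131 + 6.39565 + 42.6 = 179.996 kg
In slug: 179.996 / 14.5939 = 12.3336 slug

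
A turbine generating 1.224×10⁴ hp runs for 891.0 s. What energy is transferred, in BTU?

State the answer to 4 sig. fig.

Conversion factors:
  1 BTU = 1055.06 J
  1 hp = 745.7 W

7.708×10⁶ BTU

1.224×10⁴ hp × 745.7 = 9.12737×10⁶ W
E = P × t = 9.12737×10⁶ W × 891 s = 8.13249×10⁹ J
8.13249×10⁹ J ÷ (1055.06 J/BTU) = 7.70808×10⁶ BTU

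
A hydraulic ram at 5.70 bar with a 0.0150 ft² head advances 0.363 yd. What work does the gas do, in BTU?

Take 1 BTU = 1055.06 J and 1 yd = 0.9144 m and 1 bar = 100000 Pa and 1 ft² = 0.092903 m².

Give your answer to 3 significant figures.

5.70 bar → 570000 Pa
0.0150 ft² → 0.00139354 m²
F = P × A = 570000 × 0.00139354 = 794.318 N
0.363 yd → 0.331927 m
W = F × d = 794.318 × 0.331927 = 263.656 J
In BTU: 263.656 / 1055.06 = 0.249897 BTU

0.250 BTU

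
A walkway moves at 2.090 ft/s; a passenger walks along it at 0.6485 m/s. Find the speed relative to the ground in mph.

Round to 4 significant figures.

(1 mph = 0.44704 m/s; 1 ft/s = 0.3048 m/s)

2.090 ft/s × 0.3048 → 0.637032 m/s
0.6485 m/s (already m/s)
Sum: 0.637032 + 0.6485 = 1.28553 m/s
In mph: 1.28553 / 0.44704 = 2.87565 mph

2.876 mph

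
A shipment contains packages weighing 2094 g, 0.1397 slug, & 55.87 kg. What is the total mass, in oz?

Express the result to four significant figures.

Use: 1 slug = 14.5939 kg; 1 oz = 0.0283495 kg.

2117 oz

2094 g × 0.001 = 2.094 kg
0.1397 slug × 14.5939 = 2.03877 kg
55.87 kg (already kg)
Combined: 2.094 + 2.03877 + 55.87 = 60.0028 kg
In oz: 60.0028 / 0.0283495 = 2116.54 oz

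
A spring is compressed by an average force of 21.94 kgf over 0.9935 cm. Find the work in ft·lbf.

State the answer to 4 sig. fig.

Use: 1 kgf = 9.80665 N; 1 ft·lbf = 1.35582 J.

21.94 kgf × 9.80665 → 215.158 N
0.9935 cm × 0.01 → 0.009935 m
W = F × d = 215.158 N × 0.009935 m = 2.13759 J
2.13759 J ÷ (1.35582 J/ft·lbf) = 1.5766 ft·lbf

1.577 ft·lbf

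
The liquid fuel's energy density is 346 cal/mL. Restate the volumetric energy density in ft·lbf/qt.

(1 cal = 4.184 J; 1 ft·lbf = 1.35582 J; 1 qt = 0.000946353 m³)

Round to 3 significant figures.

1.01×10⁶ ft·lbf/qt

346 cal/mL × 4.184 J/cal ÷ 10⁻⁶ m³/mL = 1.44766×10⁹ J/m³
1.44766×10⁹ J/m³ ÷ 1.35582 J/ft·lbf × 0.000946353 m³/qt = 1.01046×10⁶ ft·lbf/qt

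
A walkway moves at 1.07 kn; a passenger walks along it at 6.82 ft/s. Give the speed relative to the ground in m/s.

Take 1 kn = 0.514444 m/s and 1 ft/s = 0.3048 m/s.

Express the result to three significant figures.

2.63 m/s

1.07 kn × 0.514444 = 0.550455 m/s
6.82 ft/s × 0.3048 = 2.07874 m/s
Combined: 0.550455 + 2.07874 = 2.6292 m/s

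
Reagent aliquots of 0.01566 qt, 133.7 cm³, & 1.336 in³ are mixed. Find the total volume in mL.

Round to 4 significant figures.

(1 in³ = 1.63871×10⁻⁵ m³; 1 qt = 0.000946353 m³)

170.4 mL

0.01566 qt × 0.000946353 = 1.48199×10⁻⁵ m³
133.7 cm³ × 10⁻⁶ = 1.337×10⁻⁴ m³
1.336 in³ × 1.63871×10⁻⁵ = 2.18932×10⁻⁵ m³
Total: 1.48199×10⁻⁵ + 1.337×10⁻⁴ + 2.18932×10⁻⁵ = 1.70413×10⁻⁴ m³
In mL: 1.70413×10⁻⁴ / 10⁻⁶ = 170.413 mL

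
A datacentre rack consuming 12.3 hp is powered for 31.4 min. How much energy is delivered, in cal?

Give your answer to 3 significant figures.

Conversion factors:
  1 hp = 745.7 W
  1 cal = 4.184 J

4.13×10⁶ cal

12.3 hp × 745.7 → 9172.11 W
31.4 min × 60 → 1884 s
E = P × t = 9172.11 W × 1884 s = 1.72803×10⁷ J
1.72803×10⁷ J ÷ (4.184 J/cal) = 4.13009×10⁶ cal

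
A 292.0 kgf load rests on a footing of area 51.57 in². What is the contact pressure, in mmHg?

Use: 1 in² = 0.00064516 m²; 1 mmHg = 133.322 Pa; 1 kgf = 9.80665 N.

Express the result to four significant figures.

292.0 kgf × 9.80665 = 2863.54 N
51.57 in² × 0.00064516 = 0.0332709 m²
P = F / A = 2863.54 N / 0.0332709 m² = 86067.4 Pa
86067.4 Pa ÷ (133.322 Pa/mmHg) = 645.56 mmHg

645.6 mmHg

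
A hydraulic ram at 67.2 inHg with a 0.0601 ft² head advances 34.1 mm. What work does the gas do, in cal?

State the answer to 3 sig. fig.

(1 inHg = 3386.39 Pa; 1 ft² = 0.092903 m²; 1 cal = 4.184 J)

10.4 cal

67.2 inHg → 227565 Pa
0.0601 ft² → 0.00558347 m²
F = P × A = 227565 × 0.00558347 = 1270.6 N
34.1 mm → 0.0341 m
W = F × d = 1270.6 × 0.0341 = 43.3275 J
In cal: 43.3275 / 4.184 = 10.3555 cal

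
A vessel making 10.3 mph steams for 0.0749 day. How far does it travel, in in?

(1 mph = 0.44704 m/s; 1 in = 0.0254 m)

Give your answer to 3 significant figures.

1.17×10⁶ in

10.3 mph × 0.44704 → 4.60451 m/s
0.0749 day × 86400 → 6471.36 s
d = v × t = 4.60451 m/s × 6471.36 s = 29797.4 m
29797.4 m ÷ (0.0254 m/in) = 1.17313×10⁶ in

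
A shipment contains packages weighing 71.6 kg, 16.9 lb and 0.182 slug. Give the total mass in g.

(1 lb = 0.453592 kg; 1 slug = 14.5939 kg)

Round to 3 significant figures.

8.19×10⁴ g

71.6 kg (already kg)
16.9 lb × 0.453592 → 7.6657 kg
0.182 slug × 14.5939 → 2.65609 kg
Sum: 71.6 + 7.6657 + 2.65609 = 81.9218 kg
In g: 81.9218 / 0.001 = 81921.8 g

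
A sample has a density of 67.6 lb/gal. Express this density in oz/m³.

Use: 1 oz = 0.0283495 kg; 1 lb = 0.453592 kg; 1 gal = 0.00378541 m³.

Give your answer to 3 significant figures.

2.86×10⁵ oz/m³

67.6 lb/gal × 0.453592 kg/lb ÷ 0.00378541 m³/gal = 8100.26 kg/m³
8100.26 kg/m³ ÷ 0.0283495 kg/oz = 285728 oz/m³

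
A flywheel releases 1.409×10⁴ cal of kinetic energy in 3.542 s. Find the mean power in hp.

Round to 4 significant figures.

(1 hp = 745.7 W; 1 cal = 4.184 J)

22.32 hp

1.409×10⁴ cal × 4.184 = 58952.6 J
P = E / t = 58952.6 J / 3.542 s = 16643.9 W
16643.9 W ÷ (745.7 W/hp) = 22.3198 hp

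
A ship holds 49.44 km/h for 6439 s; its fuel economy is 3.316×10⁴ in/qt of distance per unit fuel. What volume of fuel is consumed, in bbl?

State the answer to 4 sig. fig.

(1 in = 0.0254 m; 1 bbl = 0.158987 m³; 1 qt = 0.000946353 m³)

49.44 km/h → 13.7333 m/s
d = v × t = 13.7333 × 6439 = 88428.7 m
3.316×10⁴ in/qt → 890010 m/m³
V = d / (distance per unit fuel) = 88428.7 / 890010 = 0.099357 m³
In bbl: 0.099357 / 0.158987 = 0.624938 bbl

0.6249 bbl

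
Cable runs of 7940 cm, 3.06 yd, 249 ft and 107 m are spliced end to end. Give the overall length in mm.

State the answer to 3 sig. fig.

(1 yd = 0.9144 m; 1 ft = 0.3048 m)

7940 cm × 0.01 = 79.4 m
3.06 yd × 0.9144 = 2.79806 m
249 ft × 0.3048 = 75.8952 m
107 m (already m)
Combined: 79.4 + 2.79806 + 75.8952 + 107 = 265.093 m
In mm: 265.093 / 0.001 = 265093 mm

2.65×10⁵ mm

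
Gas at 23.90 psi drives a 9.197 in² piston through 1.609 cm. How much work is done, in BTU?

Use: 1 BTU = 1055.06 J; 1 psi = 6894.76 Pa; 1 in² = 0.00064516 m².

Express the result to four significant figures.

23.90 psi → 164785 Pa
9.197 in² → 0.00593354 m²
F = P × A = 164785 × 0.00593354 = 977.758 N
1.609 cm → 0.01609 m
W = F × d = 977.758 × 0.01609 = 15.7321 J
In BTU: 15.7321 / 1055.06 = 0.0149111 BTU

0.01491 BTU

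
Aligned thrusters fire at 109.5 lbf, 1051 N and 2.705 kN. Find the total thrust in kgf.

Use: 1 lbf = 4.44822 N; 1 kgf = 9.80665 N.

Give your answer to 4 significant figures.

109.5 lbf × 4.44822 → 487.08 N
1051 N (already N)
2.705 kN × 1000 → 2705 N
Combined: 487.08 + 1051 + 2705 = 4243.08 N
In kgf: 4243.08 / 9.80665 = 432.674 kgf

432.7 kgf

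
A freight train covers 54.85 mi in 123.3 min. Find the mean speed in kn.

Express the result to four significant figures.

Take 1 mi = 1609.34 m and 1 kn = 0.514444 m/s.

54.85 mi × 1609.34 = 88272.3 m
123.3 min × 60 = 7398 s
v = d / t = 88272.3 m / 7398 s = 11.9319 m/s
11.9319 m/s ÷ (0.514444 m/s/kn) = 23.1938 kn

23.19 kn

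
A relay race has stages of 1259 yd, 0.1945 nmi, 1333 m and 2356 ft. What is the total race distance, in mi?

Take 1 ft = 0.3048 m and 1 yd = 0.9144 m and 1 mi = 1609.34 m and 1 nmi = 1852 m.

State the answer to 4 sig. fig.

2.214 mi

1259 yd × 0.9144 = 1151.23 m
0.1945 nmi × 1852 = 360.214 m
1333 m (already m)
2356 ft × 0.3048 = 718.109 m
Sum: 1151.23 + 360.214 + 1333 + 718.109 = 3562.55 m
In mi: 3562.55 / 1609.34 = 2.21367 mi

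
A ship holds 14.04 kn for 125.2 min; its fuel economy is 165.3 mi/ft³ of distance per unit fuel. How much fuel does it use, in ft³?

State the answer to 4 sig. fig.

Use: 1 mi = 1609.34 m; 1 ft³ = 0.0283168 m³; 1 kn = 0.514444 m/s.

14.04 kn → 7.22279 m/s
125.2 min → 7512 s
d = v × t = 7.22279 × 7512 = 54257.6 m
165.3 mi/ft³ → 9.39456×10⁶ m/m³
V = d / (distance per unit fuel) = 54257.6 / 9.39456×10⁶ = 0.00577543 m³
In ft³: 0.00577543 / 0.0283168 = 0.203958 ft³

0.2040 ft³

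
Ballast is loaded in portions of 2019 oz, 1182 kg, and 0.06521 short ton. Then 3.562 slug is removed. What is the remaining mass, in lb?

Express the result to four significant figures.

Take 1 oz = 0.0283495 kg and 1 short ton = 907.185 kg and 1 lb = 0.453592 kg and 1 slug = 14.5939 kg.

2748 lb

2019 oz × 0.0283495 = 57.2376 kg
1182 kg (already kg)
0.06521 short ton × 907.185 = 59.1575 kg
3.562 slug × 14.5939 = 51.9835 kg
Net: 57.2376 + 1182 + 59.1575 − 51.9835 = 1246.41 kg
In lb: 1246.41 / 0.453592 = 2747.87 lb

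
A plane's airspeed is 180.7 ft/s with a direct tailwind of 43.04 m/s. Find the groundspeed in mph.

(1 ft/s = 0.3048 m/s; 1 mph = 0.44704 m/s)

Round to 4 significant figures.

219.5 mph

180.7 ft/s × 0.3048 → 55.0774 m/s
43.04 m/s (already m/s)
Total: 55.0774 + 43.04 = 98.1174 m/s
In mph: 98.1174 / 0.44704 = 219.482 mph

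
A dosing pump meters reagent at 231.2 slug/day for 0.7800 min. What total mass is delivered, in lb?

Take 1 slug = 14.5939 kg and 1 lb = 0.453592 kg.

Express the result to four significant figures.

4.029 lb

231.2 slug/day → 0.0390522 kg/s
0.7800 min → 46.8 s
m = ṁ × t = 0.0390522 × 46.8 = 1.82764 kg
In lb: 1.82764 / 0.453592 = 4.02926 lb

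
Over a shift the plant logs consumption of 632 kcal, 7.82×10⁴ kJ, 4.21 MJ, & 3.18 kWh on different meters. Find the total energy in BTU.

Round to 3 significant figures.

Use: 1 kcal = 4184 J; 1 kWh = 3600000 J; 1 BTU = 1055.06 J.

632 kcal × 4184 → 2.64429×10⁶ J
7.82×10⁴ kJ × 1000 → 7.82×10⁷ J
4.21 MJ × 1000000 → 4.21×10⁶ J
3.18 kWh × 3600000 → 1.1448×10⁷ J
Combined: 2.64429×10⁶ + 7.82×10⁷ + 4.21×10⁶ + 1.1448×10⁷ = 9.65023×10⁷ J
In BTU: 9.65023×10⁷ / 1055.06 = 91466.2 BTU

9.15×10⁴ BTU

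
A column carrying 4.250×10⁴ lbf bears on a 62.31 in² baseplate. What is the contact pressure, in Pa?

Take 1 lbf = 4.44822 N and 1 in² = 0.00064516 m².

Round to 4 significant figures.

4.703×10⁶ Pa

4.250×10⁴ lbf × 4.44822 → 189049 N
62.31 in² × 0.00064516 → 0.0401999 m²
P = F / A = 189049 N / 0.0401999 m² = 4.70272×10⁶ Pa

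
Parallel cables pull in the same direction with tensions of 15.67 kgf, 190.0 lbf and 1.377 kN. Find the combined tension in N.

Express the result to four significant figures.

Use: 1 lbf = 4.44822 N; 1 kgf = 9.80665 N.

15.67 kgf × 9.80665 = 153.67 N
190.0 lbf × 4.44822 = 845.162 N
1.377 kN × 1000 = 1377 N
Combined: 153.67 + 845.162 + 1377 = 2375.83 N

2376 N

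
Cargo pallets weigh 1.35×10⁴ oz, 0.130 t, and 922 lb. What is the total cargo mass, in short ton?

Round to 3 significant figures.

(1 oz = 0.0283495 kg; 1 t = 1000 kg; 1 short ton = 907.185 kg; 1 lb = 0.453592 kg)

1.03 short ton

1.35×10⁴ oz × 0.0283495 = 382.718 kg
0.130 t × 1000 = 130 kg
922 lb × 0.453592 = 418.212 kg
Combined: 382.718 + 130 + 418.212 = 930.93 kg
In short ton: 930.93 / 907.185 = 1.02617 short ton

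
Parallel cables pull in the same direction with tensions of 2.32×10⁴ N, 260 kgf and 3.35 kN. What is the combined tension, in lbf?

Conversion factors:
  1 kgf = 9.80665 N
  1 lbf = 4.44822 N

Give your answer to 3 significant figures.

2.32×10⁴ N (already N)
260 kgf × 9.80665 = 2549.73 N
3.35 kN × 1000 = 3350 N
Total: 23200 + 2549.73 + 3350 = 29099.7 N
In lbf: 29099.7 / 4.44822 = 6541.88 lbf

6540 lbf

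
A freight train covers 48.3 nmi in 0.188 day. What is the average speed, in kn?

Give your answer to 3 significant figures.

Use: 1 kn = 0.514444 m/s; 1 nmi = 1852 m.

48.3 nmi × 1852 → 89451.6 m
0.188 day × 86400 → 16243.2 s
v = d / t = 89451.6 m / 16243.2 s = 5.50702 m/s
5.50702 m/s ÷ (0.514444 m/s/kn) = 10.7048 kn

10.7 kn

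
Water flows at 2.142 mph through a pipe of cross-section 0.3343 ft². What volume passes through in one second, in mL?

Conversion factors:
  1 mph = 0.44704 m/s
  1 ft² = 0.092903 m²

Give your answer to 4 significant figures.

2.974×10⁴ mL

2.142 mph × 0.44704 → 0.95756 m/s
0.3343 ft² × 0.092903 → 0.0310575 m²
V = v × A × t = 0.95756 m/s × 0.0310575 m² × 1 s = 0.0297394 m³
0.0297394 m³ ÷ (10⁻⁶ m³/mL) = 29739.4 mL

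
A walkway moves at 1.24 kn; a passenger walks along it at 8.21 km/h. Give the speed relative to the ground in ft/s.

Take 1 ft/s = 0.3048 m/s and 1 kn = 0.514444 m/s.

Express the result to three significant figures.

9.58 ft/s

1.24 kn × 0.514444 = 0.637911 m/s
8.21 km/h × (1/3.6) = 2.28056 m/s
Total: 0.637911 + 2.28056 = 2.91847 m/s
In ft/s: 2.91847 / 0.3048 = 9.57503 ft/s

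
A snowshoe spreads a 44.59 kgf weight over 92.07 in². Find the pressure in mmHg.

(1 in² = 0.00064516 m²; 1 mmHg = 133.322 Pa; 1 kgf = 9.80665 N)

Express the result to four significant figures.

55.22 mmHg

44.59 kgf × 9.80665 → 437.279 N
92.07 in² × 0.00064516 → 0.0593999 m²
P = F / A = 437.279 N / 0.0593999 m² = 7361.61 Pa
7361.61 Pa ÷ (133.322 Pa/mmHg) = 55.2168 mmHg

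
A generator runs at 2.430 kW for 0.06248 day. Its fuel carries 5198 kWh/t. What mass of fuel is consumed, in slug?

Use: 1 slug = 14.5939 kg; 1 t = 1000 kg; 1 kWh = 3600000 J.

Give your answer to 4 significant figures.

2.430 kW → 2430 W
0.06248 day → 5398.27 s
E = P × t = 2430 × 5398.27 = 1.31178×10⁷ J
5198 kWh/t → 1.87128×10⁷ J/kg
m = E / e_s = 1.31178×10⁷ / 1.87128×10⁷ = 0.701007 kg
In slug: 0.701007 / 14.5939 = 0.0480342 slug

0.04803 slug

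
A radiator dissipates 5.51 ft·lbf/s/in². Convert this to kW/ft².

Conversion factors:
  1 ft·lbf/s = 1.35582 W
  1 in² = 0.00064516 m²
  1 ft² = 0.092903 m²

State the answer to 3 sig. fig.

5.51 ft·lbf/s/in² × 1.35582 W/ft·lbf/s ÷ 0.00064516 m²/in² = 11579.4 W/m²
11579.4 W/m² ÷ 1000 W/kW × 0.092903 m²/ft² = 1.07576 kW/ft²

1.08 kW/ft²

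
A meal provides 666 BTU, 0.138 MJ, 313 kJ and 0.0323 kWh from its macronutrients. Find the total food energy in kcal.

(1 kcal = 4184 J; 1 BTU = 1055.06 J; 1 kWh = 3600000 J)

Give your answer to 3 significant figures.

304 kcal

666 BTU × 1055.06 = 702670 J
0.138 MJ × 1000000 = 138000 J
313 kJ × 1000 = 313000 J
0.0323 kWh × 3600000 = 116280 J
Combined: 702670 + 138000 + 313000 + 116280 = 1.26995×10⁶ J
In kcal: 1.26995×10⁶ / 4184 = 303.525 kcal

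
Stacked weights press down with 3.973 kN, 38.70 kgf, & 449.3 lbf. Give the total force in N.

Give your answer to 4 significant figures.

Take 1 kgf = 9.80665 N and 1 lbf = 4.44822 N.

6351 N

3.973 kN × 1000 → 3973 N
38.70 kgf × 9.80665 → 379.517 N
449.3 lbf × 4.44822 → 1998.59 N
Sum: 3973 + 379.517 + 1998.59 = 6351.11 N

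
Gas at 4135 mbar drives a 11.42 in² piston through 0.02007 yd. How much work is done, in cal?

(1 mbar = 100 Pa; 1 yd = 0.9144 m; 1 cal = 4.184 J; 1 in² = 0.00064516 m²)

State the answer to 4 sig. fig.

4135 mbar → 413500 Pa
11.42 in² → 0.00736773 m²
F = P × A = 413500 × 0.00736773 = 3046.56 N
0.02007 yd → 0.018352 m
W = F × d = 3046.56 × 0.018352 = 55.9105 J
In cal: 55.9105 / 4.184 = 13.3629 cal

13.36 cal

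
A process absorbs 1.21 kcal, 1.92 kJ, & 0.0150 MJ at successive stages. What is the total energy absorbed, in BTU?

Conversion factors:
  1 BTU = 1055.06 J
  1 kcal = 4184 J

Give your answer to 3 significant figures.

20.8 BTU

1.21 kcal × 4184 = 5062.64 J
1.92 kJ × 1000 = 1920 J
0.0150 MJ × 1000000 = 15000 J
Sum: 5062.64 + 1920 + 15000 = 21982.6 J
In BTU: 21982.6 / 1055.06 = 20.8354 BTU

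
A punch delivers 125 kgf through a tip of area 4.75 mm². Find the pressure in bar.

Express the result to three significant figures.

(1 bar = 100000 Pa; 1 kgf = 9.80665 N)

125 kgf × 9.80665 = 1225.83 N
4.75 mm² × 10⁻⁶ = 4.75×10⁻⁶ m²
P = F / A = 1225.83 N / 4.75×10⁻⁶ m² = 2.58069×10⁸ Pa
2.58069×10⁸ Pa ÷ (100000 Pa/bar) = 2580.69 bar

2580 bar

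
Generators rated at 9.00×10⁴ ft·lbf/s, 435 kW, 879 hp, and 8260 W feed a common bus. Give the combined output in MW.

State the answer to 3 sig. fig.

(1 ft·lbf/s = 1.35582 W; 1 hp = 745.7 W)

9.00×10⁴ ft·lbf/s × 1.35582 = 122024 W
435 kW × 1000 = 435000 W
879 hp × 745.7 = 655470 W
8260 W (already W)
Sum: 122024 + 435000 + 655470 + 8260 = 1.22075×10⁶ W
In MW: 1.22075×10⁶ / 1000000 = 1.22075 MW

1.22 MW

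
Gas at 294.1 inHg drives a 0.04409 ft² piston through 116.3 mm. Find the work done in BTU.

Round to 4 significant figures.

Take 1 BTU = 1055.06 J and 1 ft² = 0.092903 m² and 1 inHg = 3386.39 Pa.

294.1 inHg → 995937 Pa
0.04409 ft² → 0.00409609 m²
F = P × A = 995937 × 0.00409609 = 4079.45 N
116.3 mm → 0.1163 m
W = F × d = 4079.45 × 0.1163 = 474.44 J
In BTU: 474.44 / 1055.06 = 0.449681 BTU

0.4497 BTU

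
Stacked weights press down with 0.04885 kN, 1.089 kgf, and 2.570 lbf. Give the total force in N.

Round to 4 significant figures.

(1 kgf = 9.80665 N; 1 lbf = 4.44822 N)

70.96 N

0.04885 kN × 1000 = 48.85 N
1.089 kgf × 9.80665 = 10.6794 N
2.570 lbf × 4.44822 = 11.4319 N
Total: 48.85 + 10.6794 + 11.4319 = 70.9613 N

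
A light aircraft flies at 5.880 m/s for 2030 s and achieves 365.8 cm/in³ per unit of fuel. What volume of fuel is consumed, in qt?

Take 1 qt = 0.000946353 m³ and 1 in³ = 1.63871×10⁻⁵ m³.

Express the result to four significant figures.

d = v × t = 5.88 × 2030 = 11936.4 m
365.8 cm/in³ → 223224 m/m³
V = d / (distance per unit fuel) = 11936.4 / 223224 = 0.0534727 m³
In qt: 0.0534727 / 0.000946353 = 56.504 qt

56.50 qt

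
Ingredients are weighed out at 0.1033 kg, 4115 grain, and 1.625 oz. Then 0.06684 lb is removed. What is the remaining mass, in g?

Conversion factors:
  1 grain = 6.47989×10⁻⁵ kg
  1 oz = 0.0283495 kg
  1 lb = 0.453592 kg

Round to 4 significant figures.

385.7 g

0.1033 kg (already kg)
4115 grain × 6.47989×10⁻⁵ → 0.266647 kg
1.625 oz × 0.0283495 → 0.0460679 kg
0.06684 lb × 0.453592 → 0.0303181 kg
Net: 0.1033 + 0.266647 + 0.0460679 − 0.0303181 = 0.385697 kg
In g: 0.385697 / 0.001 = 385.697 g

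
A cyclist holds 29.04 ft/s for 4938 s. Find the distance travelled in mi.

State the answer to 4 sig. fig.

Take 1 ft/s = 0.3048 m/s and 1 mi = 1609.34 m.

29.04 ft/s × 0.3048 → 8.85139 m/s
d = v × t = 8.85139 m/s × 4938 s = 43708.2 m
43708.2 m ÷ (1609.34 m/mi) = 27.1591 mi

27.16 mi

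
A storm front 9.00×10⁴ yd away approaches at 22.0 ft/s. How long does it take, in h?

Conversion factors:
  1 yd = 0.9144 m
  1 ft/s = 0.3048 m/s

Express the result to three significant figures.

3.41 h

9.00×10⁴ yd × 0.9144 → 82296 m
22.0 ft/s × 0.3048 → 6.7056 m/s
t = d / v = 82296 m / 6.7056 m/s = 12272.7 s
12272.7 s ÷ (3600 s/h) = 3.40908 h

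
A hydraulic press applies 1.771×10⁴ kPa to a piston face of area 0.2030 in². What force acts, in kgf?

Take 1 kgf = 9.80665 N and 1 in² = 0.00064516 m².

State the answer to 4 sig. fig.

1.771×10⁴ kPa × 1000 → 1.771×10⁷ Pa
0.2030 in² × 0.00064516 → 1.30967×10⁻⁴ m²
F = P × A = 1.771×10⁷ Pa × 1.30967×10⁻⁴ m² = 2319.43 N
2319.43 N ÷ (9.80665 N/kgf) = 236.516 kgf

236.5 kgf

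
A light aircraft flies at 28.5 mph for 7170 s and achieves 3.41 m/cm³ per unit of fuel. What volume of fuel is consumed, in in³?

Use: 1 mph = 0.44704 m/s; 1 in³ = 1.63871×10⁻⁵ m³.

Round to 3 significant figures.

28.5 mph → 12.7406 m/s
d = v × t = 12.7406 × 7170 = 91350.1 m
3.41 m/cm³ → 3.41×10⁶ m/m³
V = d / (distance per unit fuel) = 91350.1 / 3.41×10⁶ = 0.0267889 m³
In in³: 0.0267889 / 1.63871×10⁻⁵ = 1634.76 in³

1630 in³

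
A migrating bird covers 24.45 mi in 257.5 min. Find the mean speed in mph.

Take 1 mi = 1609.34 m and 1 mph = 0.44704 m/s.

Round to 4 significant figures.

24.45 mi × 1609.34 → 39348.4 m
257.5 min × 60 → 15450 s
v = d / t = 39348.4 m / 15450 s = 2.54682 m/s
2.54682 m/s ÷ (0.44704 m/s/mph) = 5.69707 mph

5.697 mph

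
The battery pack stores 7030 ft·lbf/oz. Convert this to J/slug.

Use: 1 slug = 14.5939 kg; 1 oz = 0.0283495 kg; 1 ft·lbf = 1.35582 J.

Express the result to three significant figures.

4.91×10⁶ J/slug

7030 ft·lbf/oz × 1.35582 J/ft·lbf ÷ 0.0283495 kg/oz = 336211 J/kg
336211 J/kg × 14.5939 kg/slug = 4.90663×10⁶ J/slug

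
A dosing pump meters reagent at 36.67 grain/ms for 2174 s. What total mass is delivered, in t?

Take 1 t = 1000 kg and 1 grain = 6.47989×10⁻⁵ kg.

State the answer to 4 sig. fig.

5.166 t

36.67 grain/ms → 2.37618 kg/s
m = ṁ × t = 2.37618 × 2174 = 5165.82 kg
In t: 5165.82 / 1000 = 5.16582 t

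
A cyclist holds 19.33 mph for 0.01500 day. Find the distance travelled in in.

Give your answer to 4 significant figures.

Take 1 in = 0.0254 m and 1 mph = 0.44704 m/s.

4.409×10⁵ in

19.33 mph × 0.44704 → 8.64128 m/s
0.01500 day × 86400 → 1296 s
d = v × t = 8.64128 m/s × 1296 s = 11199.1 m
11199.1 m ÷ (0.0254 m/in) = 440909 in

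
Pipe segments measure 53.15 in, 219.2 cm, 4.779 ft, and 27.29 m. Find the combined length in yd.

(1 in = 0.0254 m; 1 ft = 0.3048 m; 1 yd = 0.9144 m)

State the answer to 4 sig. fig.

35.31 yd

53.15 in × 0.0254 → 1.35001 m
219.2 cm × 0.01 → 2.192 m
4.779 ft × 0.3048 → 1.45664 m
27.29 m (already m)
Total: 1.35001 + 2.192 + 1.45664 + 27.29 = 32.2886 m
In yd: 32.2886 / 0.9144 = 35.3112 yd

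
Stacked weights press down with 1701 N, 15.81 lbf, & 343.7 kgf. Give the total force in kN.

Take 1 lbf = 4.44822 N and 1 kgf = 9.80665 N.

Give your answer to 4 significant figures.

5.142 kN

1701 N (already N)
15.81 lbf × 4.44822 → 70.3264 N
343.7 kgf × 9.80665 → 3370.55 N
Sum: 1701 + 70.3264 + 3370.55 = 5141.88 N
In kN: 5141.88 / 1000 = 5.14188 kN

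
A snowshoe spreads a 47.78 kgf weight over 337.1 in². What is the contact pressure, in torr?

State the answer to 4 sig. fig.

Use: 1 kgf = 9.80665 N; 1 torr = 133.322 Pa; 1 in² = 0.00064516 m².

16.16 torr

47.78 kgf × 9.80665 → 468.562 N
337.1 in² × 0.00064516 → 0.217483 m²
P = F / A = 468.562 N / 0.217483 m² = 2154.48 Pa
2154.48 Pa ÷ (133.322 Pa/torr) = 16.16 torr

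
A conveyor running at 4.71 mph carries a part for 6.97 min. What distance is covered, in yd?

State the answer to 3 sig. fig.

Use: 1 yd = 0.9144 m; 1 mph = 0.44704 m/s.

963 yd

4.71 mph × 0.44704 → 2.10556 m/s
6.97 min × 60 → 418.2 s
d = v × t = 2.10556 m/s × 418.2 s = 880.545 m
880.545 m ÷ (0.9144 m/yd) = 962.976 yd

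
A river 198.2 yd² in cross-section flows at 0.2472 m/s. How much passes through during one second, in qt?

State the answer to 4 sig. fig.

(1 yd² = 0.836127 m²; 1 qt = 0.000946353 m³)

198.2 yd² × 0.836127 = 165.72 m²
V = v × A × t = 0.2472 m/s × 165.72 m² × 1 s = 40.966 m³
40.966 m³ ÷ (0.000946353 m³/qt) = 43288.3 qt

4.329×10⁴ qt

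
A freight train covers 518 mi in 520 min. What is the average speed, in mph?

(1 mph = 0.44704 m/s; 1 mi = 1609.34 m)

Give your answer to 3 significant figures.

59.8 mph

518 mi × 1609.34 → 833638 m
520 min × 60 → 31200 s
v = d / t = 833638 m / 31200 s = 26.7192 m/s
26.7192 m/s ÷ (0.44704 m/s/mph) = 59.7691 mph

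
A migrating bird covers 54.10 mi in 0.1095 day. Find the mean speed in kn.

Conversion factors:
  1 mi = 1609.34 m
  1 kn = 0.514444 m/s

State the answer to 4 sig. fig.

54.10 mi × 1609.34 = 87065.3 m
0.1095 day × 86400 = 9460.8 s
v = d / t = 87065.3 m / 9460.8 s = 9.20274 m/s
9.20274 m/s ÷ (0.514444 m/s/kn) = 17.8887 kn

17.89 kn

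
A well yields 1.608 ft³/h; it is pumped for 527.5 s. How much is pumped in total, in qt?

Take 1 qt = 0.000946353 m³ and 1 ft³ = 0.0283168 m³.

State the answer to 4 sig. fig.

1.608 ft³/h → 1.26482×10⁻⁵ m³/s
V = Q × t = 1.26482×10⁻⁵ × 527.5 = 0.00667193 m³
In qt: 0.00667193 / 0.000946353 = 7.05015 qt

7.050 qt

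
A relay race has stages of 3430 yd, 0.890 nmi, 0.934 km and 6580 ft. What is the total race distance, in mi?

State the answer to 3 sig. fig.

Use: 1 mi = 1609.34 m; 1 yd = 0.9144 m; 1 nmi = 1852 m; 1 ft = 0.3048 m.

4.80 mi

3430 yd × 0.9144 = 3136.39 m
0.890 nmi × 1852 = 1648.28 m
0.934 km × 1000 = 934 m
6580 ft × 0.3048 = 2005.58 m
Combined: 3136.39 + 1648.28 + 934 + 2005.58 = 7724.25 m
In mi: 7724.25 / 1609.34 = 4.79964 mi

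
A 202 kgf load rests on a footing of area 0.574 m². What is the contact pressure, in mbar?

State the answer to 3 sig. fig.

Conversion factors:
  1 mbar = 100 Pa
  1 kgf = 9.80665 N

202 kgf × 9.80665 = 1980.94 N
P = F / A = 1980.94 N / 0.574 m² = 3451.11 Pa
3451.11 Pa ÷ (100 Pa/mbar) = 34.5111 mbar

34.5 mbar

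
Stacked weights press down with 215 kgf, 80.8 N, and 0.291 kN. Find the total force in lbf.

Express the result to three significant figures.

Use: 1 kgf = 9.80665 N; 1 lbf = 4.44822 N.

215 kgf × 9.80665 = 2108.43 N
80.8 N (already N)
0.291 kN × 1000 = 291 N
Total: 2108.43 + 80.8 + 291 = 2480.23 N
In lbf: 2480.23 / 4.44822 = 557.578 lbf

558 lbf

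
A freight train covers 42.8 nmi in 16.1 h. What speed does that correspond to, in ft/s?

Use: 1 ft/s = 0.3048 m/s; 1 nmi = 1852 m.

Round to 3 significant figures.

4.49 ft/s

42.8 nmi × 1852 = 79265.6 m
16.1 h × 3600 = 57960 s
v = d / t = 79265.6 m / 57960 s = 1.36759 m/s
1.36759 m/s ÷ (0.3048 m/s/ft/s) = 4.48684 ft/s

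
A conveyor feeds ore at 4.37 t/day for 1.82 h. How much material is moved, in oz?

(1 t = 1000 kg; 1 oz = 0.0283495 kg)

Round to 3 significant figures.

4.37 t/day → 0.0505787 kg/s
1.82 h → 6552 s
m = ṁ × t = 0.0505787 × 6552 = 331.392 kg
In oz: 331.392 / 0.0283495 = 11689.5 oz

1.17×10⁴ oz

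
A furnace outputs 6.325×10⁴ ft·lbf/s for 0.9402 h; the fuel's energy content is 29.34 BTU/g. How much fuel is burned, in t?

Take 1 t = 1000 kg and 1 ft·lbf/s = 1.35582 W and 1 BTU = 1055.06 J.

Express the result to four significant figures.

0.009377 t

6.325×10⁴ ft·lbf/s → 85755.6 W
0.9402 h → 3384.72 s
E = P × t = 85755.6 × 3384.72 = 2.90259×10⁸ J
29.34 BTU/g → 3.09555×10⁷ J/kg
m = E / e_s = 2.90259×10⁸ / 3.09555×10⁷ = 9.37665 kg
In t: 9.37665 / 1000 = 0.00937665 t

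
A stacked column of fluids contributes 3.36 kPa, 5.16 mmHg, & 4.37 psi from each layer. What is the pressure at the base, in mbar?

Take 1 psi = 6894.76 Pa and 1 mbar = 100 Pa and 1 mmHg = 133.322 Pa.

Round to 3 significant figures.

3.36 kPa × 1000 = 3360 Pa
5.16 mmHg × 133.322 = 687.942 Pa
4.37 psi × 6894.76 = 30130.1 Pa
Combined: 3360 + 687.942 + 30130.1 = 34178 Pa
In mbar: 34178 / 100 = 341.78 mbar

342 mbar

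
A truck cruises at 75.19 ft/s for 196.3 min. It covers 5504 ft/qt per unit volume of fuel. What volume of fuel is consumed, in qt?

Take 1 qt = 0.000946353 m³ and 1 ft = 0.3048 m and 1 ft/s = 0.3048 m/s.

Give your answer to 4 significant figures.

160.9 qt

75.19 ft/s → 22.9179 m/s
196.3 min → 11778 s
d = v × t = 22.9179 × 11778 = 269927 m
5504 ft/qt → 1.77272×10⁶ m/m³
V = d / (distance per unit fuel) = 269927 / 1.77272×10⁶ = 0.152267 m³
In qt: 0.152267 / 0.000946353 = 160.899 qt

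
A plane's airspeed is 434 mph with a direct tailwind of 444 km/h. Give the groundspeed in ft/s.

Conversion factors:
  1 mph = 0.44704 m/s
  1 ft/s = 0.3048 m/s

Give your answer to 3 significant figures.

1040 ft/s

434 mph × 0.44704 → 194.015 m/s
444 km/h × (1/3.6) → 123.333 m/s
Sum: 194.015 + 123.333 = 317.348 m/s
In ft/s: 317.348 / 0.3048 = 1041.17 ft/s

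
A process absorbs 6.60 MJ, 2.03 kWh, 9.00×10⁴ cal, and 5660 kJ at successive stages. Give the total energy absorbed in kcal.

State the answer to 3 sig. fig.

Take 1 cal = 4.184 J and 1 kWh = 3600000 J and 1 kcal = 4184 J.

6.60 MJ × 1000000 → 6.6×10⁶ J
2.03 kWh × 3600000 → 7.308×10⁶ J
9.00×10⁴ cal × 4.184 → 376560 J
5660 kJ × 1000 → 5.66×10⁶ J
Sum: 6.6×10⁶ + 7.308×10⁶ + 376560 + 5.66×10⁶ = 1.99446×10⁷ J
In kcal: 1.99446×10⁷ / 4184 = 4766.87 kcal

4770 kcal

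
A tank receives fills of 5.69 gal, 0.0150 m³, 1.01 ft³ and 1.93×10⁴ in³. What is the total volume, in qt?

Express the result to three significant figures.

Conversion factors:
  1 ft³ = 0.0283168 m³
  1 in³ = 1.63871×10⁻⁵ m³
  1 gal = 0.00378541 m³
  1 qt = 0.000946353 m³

5.69 gal × 0.00378541 = 0.021539 m³
0.0150 m³ (already m³)
1.01 ft³ × 0.0283168 = 0.0286 m³
1.93×10⁴ in³ × 1.63871×10⁻⁵ = 0.316271 m³
Total: 0.021539 + 0.015 + 0.0286 + 0.316271 = 0.38141 m³
In qt: 0.38141 / 0.000946353 = 403.031 qt

403 qt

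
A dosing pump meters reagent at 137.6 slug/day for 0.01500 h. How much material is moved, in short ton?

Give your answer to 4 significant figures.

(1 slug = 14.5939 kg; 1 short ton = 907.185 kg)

137.6 slug/day → 0.0232421 kg/s
0.01500 h → 54 s
m = ṁ × t = 0.0232421 × 54 = 1.25507 kg
In short ton: 1.25507 / 907.185 = 0.00138348 short ton

0.001383 short ton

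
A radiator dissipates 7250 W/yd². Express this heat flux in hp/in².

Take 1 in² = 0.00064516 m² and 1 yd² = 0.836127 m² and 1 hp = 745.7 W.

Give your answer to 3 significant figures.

7250 W/yd² ÷ 0.836127 m²/yd² = 8670.93 W/m²
8670.93 W/m² ÷ 745.7 W/hp × 0.00064516 m²/in² = 0.00750186 hp/in²

0.00750 hp/in²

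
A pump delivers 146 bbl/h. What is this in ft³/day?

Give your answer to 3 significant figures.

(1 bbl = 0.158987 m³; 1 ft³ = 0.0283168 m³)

146 bbl/h × 0.158987 m³/bbl ÷ 3600 s/h = 0.00644781 m³/s
0.00644781 m³/s ÷ 0.0283168 m³/ft³ × 86400 s/day = 19673.5 ft³/day

1.97×10⁴ ft³/day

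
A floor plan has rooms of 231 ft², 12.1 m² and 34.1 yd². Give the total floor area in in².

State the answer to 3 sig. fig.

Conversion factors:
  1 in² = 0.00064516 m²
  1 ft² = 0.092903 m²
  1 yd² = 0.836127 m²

9.62×10⁴ in²

231 ft² × 0.092903 → 21.4606 m²
12.1 m² (already m²)
34.1 yd² × 0.836127 → 28.5119 m²
Total: 21.4606 + 12.1 + 28.5119 = 62.0725 m²
In in²: 62.0725 / 0.00064516 = 96212.6 in²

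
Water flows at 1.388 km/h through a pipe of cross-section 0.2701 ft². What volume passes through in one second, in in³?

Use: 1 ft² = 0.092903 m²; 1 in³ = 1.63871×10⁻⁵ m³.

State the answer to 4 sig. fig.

590.4 in³

1.388 km/h × (1/3.6) = 0.385556 m/s
0.2701 ft² × 0.092903 = 0.0250931 m²
V = v × A × t = 0.385556 m/s × 0.0250931 m² × 1 s = 0.0096748 m³
0.0096748 m³ ÷ (1.63871×10⁻⁵ m³/in³) = 590.391 in³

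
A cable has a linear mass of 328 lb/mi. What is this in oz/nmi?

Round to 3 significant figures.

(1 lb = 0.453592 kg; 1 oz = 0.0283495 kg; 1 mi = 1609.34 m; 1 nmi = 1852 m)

328 lb/mi × 0.453592 kg/lb ÷ 1609.34 m/mi = 0.0924467 kg/m
0.0924467 kg/m ÷ 0.0283495 kg/oz × 1852 m/nmi = 6039.31 oz/nmi

6040 oz/nmi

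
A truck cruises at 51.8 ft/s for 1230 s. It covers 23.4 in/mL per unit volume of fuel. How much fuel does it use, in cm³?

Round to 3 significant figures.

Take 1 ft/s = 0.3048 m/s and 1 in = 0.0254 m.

51.8 ft/s → 15.7886 m/s
d = v × t = 15.7886 × 1230 = 19420 m
23.4 in/mL → 594360 m/m³
V = d / (distance per unit fuel) = 19420 / 594360 = 0.0326738 m³
In cm³: 0.0326738 / 10⁻⁶ = 32673.8 cm³

3.27×10⁴ cm³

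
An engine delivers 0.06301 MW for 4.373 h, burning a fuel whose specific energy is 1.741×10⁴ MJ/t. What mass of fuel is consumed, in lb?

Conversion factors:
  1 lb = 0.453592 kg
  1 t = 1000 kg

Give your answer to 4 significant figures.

125.6 lb

0.06301 MW → 63010 W
4.373 h → 15742.8 s
E = P × t = 63010 × 15742.8 = 9.91954×10⁸ J
1.741×10⁴ MJ/t → 1.741×10⁷ J/kg
m = E / e_s = 9.91954×10⁸ / 1.741×10⁷ = 56.9761 kg
In lb: 56.9761 / 0.453592 = 125.611 lb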